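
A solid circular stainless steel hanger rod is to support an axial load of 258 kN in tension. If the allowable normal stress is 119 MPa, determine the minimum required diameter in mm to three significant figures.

52.5 mm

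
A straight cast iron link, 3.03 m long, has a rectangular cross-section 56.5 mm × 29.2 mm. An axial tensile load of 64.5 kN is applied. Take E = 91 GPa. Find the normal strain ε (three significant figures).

4.30e-04

A = 1650 mm².
σ = N/A = 39.1 MPa; ε = σ/E = 39.1/91000 = 4.296e-04.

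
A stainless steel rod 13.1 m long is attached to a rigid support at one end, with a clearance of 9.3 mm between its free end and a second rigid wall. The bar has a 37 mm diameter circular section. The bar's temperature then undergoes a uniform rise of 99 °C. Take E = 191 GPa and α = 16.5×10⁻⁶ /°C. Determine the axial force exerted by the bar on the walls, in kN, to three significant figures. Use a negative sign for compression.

-190 kN

Free thermal expansion αLΔT = 16.5e-6 · 13100 · 99 = 21.4 mm.
The walls engage after the gap closes; constrained expansion = 21.4 − 9.3 = 12.1 mm.
The walls impose strain ε = −(12.1)/13100 = -9.2358e-04; σ = Eε = 191000 · -9.2358e-04 = -176.4 MPa.
Wall reaction R = σ·A = -176.4·1075 = -189700 N = -189.7 kN.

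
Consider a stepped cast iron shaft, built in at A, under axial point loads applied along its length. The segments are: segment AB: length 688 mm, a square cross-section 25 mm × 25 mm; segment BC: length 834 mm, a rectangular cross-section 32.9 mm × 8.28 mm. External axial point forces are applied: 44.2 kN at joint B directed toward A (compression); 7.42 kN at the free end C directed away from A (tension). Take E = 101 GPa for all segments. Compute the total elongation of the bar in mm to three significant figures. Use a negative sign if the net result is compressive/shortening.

-0.176 mm

Internal axial forces (sectioning from the free end, tension +): N_BC = 7.42 kN, N_AB = -36.78 kN.
A_AB = 625 mm².
A_BC = 272.4 mm².
δ_AB = -36780·688/(625·101000) = -0.4009 mm
δ_BC = 7420·834/(272.4·101000) = 0.2249 mm
δ = Σδ_i = -0.1759 mm.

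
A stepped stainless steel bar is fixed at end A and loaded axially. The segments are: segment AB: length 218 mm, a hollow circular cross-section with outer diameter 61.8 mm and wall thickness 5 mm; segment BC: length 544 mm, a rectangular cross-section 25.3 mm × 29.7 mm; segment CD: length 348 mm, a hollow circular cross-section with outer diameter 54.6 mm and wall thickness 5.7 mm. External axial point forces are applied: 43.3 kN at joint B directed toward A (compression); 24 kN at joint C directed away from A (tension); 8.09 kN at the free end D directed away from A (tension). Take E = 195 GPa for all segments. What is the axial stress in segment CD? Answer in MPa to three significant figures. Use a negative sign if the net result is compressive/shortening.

Internal axial forces (sectioning from the free end, tension +): N_CD = 8.09 kN, N_BC = 32.09 kN, N_AB = -11.21 kN.
A_CD = 875.7 mm².
σ_CD = N_CD/A_CD = 8090/875.7 = 9.239 MPa.

9.24 MPa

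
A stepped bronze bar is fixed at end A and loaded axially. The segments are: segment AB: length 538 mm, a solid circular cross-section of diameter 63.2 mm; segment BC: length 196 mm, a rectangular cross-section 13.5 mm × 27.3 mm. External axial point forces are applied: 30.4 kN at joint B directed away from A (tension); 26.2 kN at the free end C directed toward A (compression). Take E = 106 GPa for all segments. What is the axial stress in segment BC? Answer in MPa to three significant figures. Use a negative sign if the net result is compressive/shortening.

-71.1 MPa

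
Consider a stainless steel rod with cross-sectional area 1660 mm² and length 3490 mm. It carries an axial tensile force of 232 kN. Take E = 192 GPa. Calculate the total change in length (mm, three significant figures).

2.54 mm

δ_mech = NL/(AE) = 232000·3490/(1660·192000) = 2.54 mm.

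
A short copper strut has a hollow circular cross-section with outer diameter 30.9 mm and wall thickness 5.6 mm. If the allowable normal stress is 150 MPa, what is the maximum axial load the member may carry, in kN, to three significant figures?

66.8 kN

A = 445.1 mm².
P_max = σ_allow · A = 150 · 445.1 = 66770 N = 66.77 kN.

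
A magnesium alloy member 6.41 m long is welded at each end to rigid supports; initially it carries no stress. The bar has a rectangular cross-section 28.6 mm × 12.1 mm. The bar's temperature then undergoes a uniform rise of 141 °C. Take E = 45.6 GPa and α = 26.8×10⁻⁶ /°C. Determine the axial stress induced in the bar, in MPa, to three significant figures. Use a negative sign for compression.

-172 MPa

Free thermal expansion αLΔT = 26.8e-6 · 6410 · 141 = 24.22 mm.
The walls impose strain ε = −(24.22)/6410 = -3.7788e-03; σ = Eε = 45600 · -3.7788e-03 = -172.3 MPa.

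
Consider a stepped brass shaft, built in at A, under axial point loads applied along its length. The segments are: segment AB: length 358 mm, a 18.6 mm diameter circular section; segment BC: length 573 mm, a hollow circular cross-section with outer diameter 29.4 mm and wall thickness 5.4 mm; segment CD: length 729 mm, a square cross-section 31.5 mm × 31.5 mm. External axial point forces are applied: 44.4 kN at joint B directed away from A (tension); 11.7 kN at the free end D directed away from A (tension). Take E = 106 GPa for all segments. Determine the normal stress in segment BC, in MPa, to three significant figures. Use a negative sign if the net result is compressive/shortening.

28.7 MPa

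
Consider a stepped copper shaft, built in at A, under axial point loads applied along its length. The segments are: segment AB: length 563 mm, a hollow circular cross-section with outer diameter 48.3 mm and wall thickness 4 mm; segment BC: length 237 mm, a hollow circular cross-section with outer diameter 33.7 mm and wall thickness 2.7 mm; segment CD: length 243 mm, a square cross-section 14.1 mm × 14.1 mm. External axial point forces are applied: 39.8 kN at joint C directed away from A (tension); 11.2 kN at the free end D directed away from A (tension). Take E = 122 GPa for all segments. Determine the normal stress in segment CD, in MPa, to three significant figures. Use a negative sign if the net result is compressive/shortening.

Internal axial forces (sectioning from the free end, tension +): N_CD = 11.2 kN, N_BC = 51 kN, N_AB = 51 kN.
A_CD = 198.8 mm².
σ_CD = N_CD/A_CD = 11200/198.8 = 56.34 MPa.

56.3 MPa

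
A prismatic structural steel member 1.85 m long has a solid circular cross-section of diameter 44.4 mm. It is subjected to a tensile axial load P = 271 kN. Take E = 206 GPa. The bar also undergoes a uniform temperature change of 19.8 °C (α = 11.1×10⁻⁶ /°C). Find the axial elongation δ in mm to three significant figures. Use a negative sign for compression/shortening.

1.98 mm

A = 1548 mm².
δ_mech = NL/(AE) = 271000·1850/(1548·206000) = 1.572 mm.
δ_thermal = αLΔT = 11.1e-6·1850·19.8 = 0.4066 mm.
δ = δ_mech + δ_thermal = 1.978 mm.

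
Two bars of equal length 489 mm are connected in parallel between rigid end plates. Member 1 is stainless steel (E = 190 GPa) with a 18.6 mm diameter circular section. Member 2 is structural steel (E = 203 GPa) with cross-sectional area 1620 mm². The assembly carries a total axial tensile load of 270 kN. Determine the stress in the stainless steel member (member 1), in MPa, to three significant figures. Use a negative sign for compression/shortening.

135 MPa

A_1 = 271.7 mm².
Equal strain + equilibrium ⇒ each member carries load in proportion to AE: A₁E₁ = 51630000 N, A₂E₂ = 328900000 N, ΣAE = 380500000 N.
σ₁ = P·E₁/ΣAE = 270000·190000/380500000 = 134.8 MPa.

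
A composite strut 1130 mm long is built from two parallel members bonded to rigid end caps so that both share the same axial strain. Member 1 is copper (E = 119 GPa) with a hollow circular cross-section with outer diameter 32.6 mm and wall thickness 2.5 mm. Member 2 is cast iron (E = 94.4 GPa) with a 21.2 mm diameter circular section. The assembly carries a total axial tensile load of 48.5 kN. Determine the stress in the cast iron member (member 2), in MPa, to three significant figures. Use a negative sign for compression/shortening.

74.5 MPa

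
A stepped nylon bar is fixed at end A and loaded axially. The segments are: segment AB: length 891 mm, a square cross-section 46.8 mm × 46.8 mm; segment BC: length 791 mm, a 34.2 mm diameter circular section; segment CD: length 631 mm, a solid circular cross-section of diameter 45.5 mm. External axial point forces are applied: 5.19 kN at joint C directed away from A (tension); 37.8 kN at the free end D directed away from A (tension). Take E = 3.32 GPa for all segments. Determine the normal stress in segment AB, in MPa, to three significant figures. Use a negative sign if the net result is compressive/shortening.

19.6 MPa

Internal axial forces (sectioning from the free end, tension +): N_CD = 37.8 kN, N_BC = 42.99 kN, N_AB = 42.99 kN.
A_AB = 2190 mm².
σ_AB = N_AB/A_AB = 42990/2190 = 19.63 MPa.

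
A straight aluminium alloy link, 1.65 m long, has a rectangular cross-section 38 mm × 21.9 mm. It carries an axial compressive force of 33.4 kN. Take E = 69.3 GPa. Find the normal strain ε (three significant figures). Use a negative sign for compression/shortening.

A = 832.2 mm².
σ = N/A = -40.13 MPa; ε = σ/E = -40.13/69300 = -5.791e-04.

-5.79e-04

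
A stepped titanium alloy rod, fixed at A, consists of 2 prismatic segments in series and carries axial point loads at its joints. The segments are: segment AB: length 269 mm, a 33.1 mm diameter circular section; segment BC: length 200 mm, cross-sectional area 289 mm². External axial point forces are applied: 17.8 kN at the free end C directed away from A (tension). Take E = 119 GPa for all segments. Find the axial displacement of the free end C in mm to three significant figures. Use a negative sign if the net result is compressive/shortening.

Internal axial forces (sectioning from the free end, tension +): N_BC = 17.8 kN, N_AB = 17.8 kN.
A_AB = 860.5 mm².
δ_AB = 17800·269/(860.5·119000) = 0.04676 mm
δ_BC = 17800·200/(289·119000) = 0.1035 mm
δ = Σδ_i = 0.1503 mm.

0.150 mm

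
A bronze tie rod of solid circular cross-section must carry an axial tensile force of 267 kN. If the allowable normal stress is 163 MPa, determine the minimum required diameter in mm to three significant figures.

45.7 mm

Required area A ≥ P/σ_allow = 267000/163 = 1638 mm².
For a solid circular section, d ≥ √(4A/π) = 45.67 mm.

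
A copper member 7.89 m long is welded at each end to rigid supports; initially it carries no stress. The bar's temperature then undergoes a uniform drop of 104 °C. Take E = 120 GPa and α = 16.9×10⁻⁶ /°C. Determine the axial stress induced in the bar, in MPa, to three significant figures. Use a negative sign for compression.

Free thermal expansion αLΔT = 16.9e-6 · 7890 · -104 = -13.87 mm.
The walls impose strain ε = −(-13.87)/7890 = 1.7576e-03; σ = Eε = 120000 · 1.7576e-03 = 210.9 MPa.

211 MPa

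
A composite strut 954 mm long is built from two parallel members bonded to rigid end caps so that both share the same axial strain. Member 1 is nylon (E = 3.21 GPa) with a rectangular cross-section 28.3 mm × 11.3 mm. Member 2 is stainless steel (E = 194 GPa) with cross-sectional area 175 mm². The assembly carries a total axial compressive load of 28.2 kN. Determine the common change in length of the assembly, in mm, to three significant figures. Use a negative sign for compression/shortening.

-0.769 mm

A_1 = 319.8 mm².
Equal strain + equilibrium ⇒ each member carries load in proportion to AE: A₁E₁ = 1027000 N, A₂E₂ = 33950000 N, ΣAE = 34980000 N.
δ = PL/ΣAE = -28200·954/34980000 = -0.7692 mm.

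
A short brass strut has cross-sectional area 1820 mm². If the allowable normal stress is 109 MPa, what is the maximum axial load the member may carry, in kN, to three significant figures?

198 kN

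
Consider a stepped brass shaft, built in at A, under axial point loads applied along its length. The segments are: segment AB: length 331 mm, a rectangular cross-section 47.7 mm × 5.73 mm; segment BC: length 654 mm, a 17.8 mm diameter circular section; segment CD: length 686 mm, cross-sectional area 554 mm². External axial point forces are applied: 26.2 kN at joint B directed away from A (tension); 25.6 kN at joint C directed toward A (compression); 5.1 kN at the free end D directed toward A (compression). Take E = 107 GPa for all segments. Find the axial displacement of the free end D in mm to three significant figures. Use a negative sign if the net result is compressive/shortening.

-0.864 mm

Internal axial forces (sectioning from the free end, tension +): N_CD = -5.1 kN, N_BC = -30.7 kN, N_AB = -4.5 kN.
A_AB = 273.3 mm².
A_BC = 248.8 mm².
δ_AB = -4500·331/(273.3·107000) = -0.05093 mm
δ_BC = -30700·654/(248.8·107000) = -0.7541 mm
δ_CD = -5100·686/(554·107000) = -0.05902 mm
δ = Σδ_i = -0.864 mm.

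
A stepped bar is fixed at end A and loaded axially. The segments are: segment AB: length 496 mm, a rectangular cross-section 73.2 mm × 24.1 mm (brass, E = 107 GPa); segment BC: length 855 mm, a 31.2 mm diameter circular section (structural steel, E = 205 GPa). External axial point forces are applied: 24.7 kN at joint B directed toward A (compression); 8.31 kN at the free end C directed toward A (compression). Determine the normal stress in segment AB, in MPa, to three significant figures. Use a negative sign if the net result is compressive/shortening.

Internal axial forces (sectioning from the free end, tension +): N_BC = -8.31 kN, N_AB = -33.01 kN.
A_AB = 1764 mm².
σ_AB = N_AB/A_AB = -33010/1764 = -18.71 MPa.

-18.7 MPa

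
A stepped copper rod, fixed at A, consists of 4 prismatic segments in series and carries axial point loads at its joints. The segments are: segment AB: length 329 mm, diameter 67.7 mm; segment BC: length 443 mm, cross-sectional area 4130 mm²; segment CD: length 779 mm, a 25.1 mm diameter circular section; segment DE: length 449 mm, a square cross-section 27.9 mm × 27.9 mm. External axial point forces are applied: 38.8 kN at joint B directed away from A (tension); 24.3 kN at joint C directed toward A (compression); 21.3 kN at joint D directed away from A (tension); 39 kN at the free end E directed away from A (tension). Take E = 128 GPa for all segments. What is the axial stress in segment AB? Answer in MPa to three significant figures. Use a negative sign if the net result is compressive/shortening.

Internal axial forces (sectioning from the free end, tension +): N_DE = 39 kN, N_CD = 60.3 kN, N_BC = 36 kN, N_AB = 74.8 kN.
A_AB = 3600 mm².
σ_AB = N_AB/A_AB = 74800/3600 = 20.78 MPa.

20.8 MPa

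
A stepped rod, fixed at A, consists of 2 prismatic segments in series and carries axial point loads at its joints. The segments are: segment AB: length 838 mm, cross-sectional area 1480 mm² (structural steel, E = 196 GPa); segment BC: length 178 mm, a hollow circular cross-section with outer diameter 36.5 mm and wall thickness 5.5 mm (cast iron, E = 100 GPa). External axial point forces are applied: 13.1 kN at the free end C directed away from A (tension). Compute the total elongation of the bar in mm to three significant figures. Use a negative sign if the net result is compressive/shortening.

0.0814 mm

Internal axial forces (sectioning from the free end, tension +): N_BC = 13.1 kN, N_AB = 13.1 kN.
A_BC = 535.6 mm².
δ_AB = 13100·838/(1480·196000) = 0.03784 mm
δ_BC = 13100·178/(535.6·100000) = 0.04353 mm
δ = Σδ_i = 0.08138 mm.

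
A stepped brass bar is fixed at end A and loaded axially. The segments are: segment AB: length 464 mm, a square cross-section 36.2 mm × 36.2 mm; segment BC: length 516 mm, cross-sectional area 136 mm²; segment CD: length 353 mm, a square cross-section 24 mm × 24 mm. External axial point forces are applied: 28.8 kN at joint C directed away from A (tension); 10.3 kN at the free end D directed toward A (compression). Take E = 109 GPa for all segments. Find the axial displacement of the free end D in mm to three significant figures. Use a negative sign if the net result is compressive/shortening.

Internal axial forces (sectioning from the free end, tension +): N_CD = -10.3 kN, N_BC = 18.5 kN, N_AB = 18.5 kN.
A_AB = 1310 mm².
A_CD = 576 mm².
δ_AB = 18500·464/(1310·109000) = 0.0601 mm
δ_BC = 18500·516/(136·109000) = 0.644 mm
δ_CD = -10300·353/(576·109000) = -0.05791 mm
δ = Σδ_i = 0.6461 mm.

0.646 mm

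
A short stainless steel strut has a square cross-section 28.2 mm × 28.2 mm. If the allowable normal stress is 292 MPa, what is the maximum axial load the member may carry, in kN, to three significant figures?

232 kN

A = 795.2 mm².
P_max = σ_allow · A = 292 · 795.2 = 232200 N = 232.2 kN.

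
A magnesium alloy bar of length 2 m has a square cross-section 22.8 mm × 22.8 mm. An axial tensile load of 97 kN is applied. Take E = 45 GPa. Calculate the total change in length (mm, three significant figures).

8.29 mm

A = 519.8 mm².
δ_mech = NL/(AE) = 97000·2000/(519.8·45000) = 8.293 mm.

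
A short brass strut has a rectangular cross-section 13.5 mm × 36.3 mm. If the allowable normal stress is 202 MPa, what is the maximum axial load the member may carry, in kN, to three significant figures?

99.0 kN

A = 490 mm².
P_max = σ_allow · A = 202 · 490 = 98990 N = 98.99 kN.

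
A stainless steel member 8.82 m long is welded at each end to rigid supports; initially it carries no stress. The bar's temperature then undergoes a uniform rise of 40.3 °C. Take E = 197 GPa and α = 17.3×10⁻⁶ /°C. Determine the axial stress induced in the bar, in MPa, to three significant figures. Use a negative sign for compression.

-137 MPa

Free thermal expansion αLΔT = 17.3e-6 · 8820 · 40.3 = 6.149 mm.
The walls impose strain ε = −(6.149)/8820 = -6.9719e-04; σ = Eε = 197000 · -6.9719e-04 = -137.3 MPa.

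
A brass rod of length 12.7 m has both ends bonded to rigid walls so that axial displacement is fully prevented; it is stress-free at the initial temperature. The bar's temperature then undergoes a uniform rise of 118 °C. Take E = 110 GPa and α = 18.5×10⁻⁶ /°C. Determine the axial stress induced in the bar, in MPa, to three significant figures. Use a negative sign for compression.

-240 MPa

Free thermal expansion αLΔT = 18.5e-6 · 12700 · 118 = 27.72 mm.
The walls impose strain ε = −(27.72)/12700 = -2.1830e-03; σ = Eε = 110000 · -2.1830e-03 = -240.1 MPa.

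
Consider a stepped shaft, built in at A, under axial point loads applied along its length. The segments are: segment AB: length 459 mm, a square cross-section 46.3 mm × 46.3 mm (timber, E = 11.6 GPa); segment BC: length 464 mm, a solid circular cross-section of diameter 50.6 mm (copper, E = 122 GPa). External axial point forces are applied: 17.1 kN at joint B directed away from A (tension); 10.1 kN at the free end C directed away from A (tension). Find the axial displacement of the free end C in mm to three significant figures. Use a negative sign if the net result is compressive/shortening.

Internal axial forces (sectioning from the free end, tension +): N_BC = 10.1 kN, N_AB = 27.2 kN.
A_AB = 2144 mm².
A_BC = 2011 mm².
δ_AB = 27200·459/(2144·11600) = 0.5021 mm
δ_BC = 10100·464/(2011·122000) = 0.0191 mm
δ = Σδ_i = 0.5212 mm.

0.521 mm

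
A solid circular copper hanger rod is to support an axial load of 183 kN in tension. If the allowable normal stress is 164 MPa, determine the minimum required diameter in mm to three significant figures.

Required area A ≥ P/σ_allow = 183000/164 = 1116 mm².
For a solid circular section, d ≥ √(4A/π) = 37.69 mm.

37.7 mm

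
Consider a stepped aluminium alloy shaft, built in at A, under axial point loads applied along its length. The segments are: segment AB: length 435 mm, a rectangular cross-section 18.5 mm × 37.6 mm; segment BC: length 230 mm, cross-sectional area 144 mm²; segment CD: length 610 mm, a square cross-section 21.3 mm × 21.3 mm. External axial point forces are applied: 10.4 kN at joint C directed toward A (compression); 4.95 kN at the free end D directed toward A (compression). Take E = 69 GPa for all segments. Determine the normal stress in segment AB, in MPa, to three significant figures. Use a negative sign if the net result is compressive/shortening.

-22.1 MPa

Internal axial forces (sectioning from the free end, tension +): N_CD = -4.95 kN, N_BC = -15.35 kN, N_AB = -15.35 kN.
A_AB = 695.6 mm².
σ_AB = N_AB/A_AB = -15350/695.6 = -22.07 MPa.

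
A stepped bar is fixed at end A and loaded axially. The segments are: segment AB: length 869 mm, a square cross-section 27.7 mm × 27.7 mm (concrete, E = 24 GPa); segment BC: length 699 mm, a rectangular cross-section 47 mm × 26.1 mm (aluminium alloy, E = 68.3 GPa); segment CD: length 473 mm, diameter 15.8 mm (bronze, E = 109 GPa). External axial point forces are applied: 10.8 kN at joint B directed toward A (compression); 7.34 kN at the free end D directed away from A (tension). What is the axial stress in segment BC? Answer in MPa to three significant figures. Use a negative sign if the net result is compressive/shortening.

5.98 MPa

Internal axial forces (sectioning from the free end, tension +): N_CD = 7.34 kN, N_BC = 7.34 kN, N_AB = -3.46 kN.
A_BC = 1227 mm².
σ_BC = N_BC/A_BC = 7340/1227 = 5.984 MPa.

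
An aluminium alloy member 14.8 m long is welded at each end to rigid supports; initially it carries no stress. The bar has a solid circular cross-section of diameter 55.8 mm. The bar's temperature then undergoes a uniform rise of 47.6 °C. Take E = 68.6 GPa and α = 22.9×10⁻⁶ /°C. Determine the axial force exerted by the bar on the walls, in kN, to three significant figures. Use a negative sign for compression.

Free thermal expansion αLΔT = 22.9e-6 · 14800 · 47.6 = 16.13 mm.
The walls impose strain ε = −(16.13)/14800 = -1.0900e-03; σ = Eε = 68600 · -1.0900e-03 = -74.78 MPa.
Wall reaction R = σ·A = -74.78·2445 = -182900 N = -182.9 kN.

-183 kN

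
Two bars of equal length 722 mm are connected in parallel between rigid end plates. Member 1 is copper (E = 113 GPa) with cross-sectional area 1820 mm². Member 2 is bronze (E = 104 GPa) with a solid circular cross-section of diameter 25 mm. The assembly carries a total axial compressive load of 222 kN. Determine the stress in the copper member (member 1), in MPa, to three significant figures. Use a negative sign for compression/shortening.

-97.7 MPa

A_2 = 490.9 mm².
Equal strain + equilibrium ⇒ each member carries load in proportion to AE: A₁E₁ = 205700000 N, A₂E₂ = 51050000 N, ΣAE = 256700000 N.
σ₁ = P·E₁/ΣAE = -222000·113000/256700000 = -97.72 MPa.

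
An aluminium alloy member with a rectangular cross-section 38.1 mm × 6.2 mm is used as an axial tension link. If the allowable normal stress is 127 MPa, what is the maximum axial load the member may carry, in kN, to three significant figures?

30.0 kN

A = 236.2 mm².
P_max = σ_allow · A = 127 · 236.2 = 30000 N = 30 kN.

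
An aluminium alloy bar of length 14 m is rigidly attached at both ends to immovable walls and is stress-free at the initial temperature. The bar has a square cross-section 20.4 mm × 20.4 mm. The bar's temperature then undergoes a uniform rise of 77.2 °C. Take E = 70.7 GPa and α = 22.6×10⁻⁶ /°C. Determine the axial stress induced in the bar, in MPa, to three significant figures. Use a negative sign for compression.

Free thermal expansion αLΔT = 22.6e-6 · 14000 · 77.2 = 24.43 mm.
The walls impose strain ε = −(24.43)/14000 = -1.7447e-03; σ = Eε = 70700 · -1.7447e-03 = -123.4 MPa.

-123 MPa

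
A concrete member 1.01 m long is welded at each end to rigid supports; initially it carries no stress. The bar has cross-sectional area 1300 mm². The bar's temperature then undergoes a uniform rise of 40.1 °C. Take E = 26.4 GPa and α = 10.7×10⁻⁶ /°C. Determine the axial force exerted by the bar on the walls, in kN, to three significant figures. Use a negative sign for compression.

-14.7 kN

Free thermal expansion αLΔT = 10.7e-6 · 1010 · 40.1 = 0.4334 mm.
The walls impose strain ε = −(0.4334)/1010 = -4.2907e-04; σ = Eε = 26400 · -4.2907e-04 = -11.33 MPa.
Wall reaction R = σ·A = -11.33·1300 = -14730 N = -14.73 kN.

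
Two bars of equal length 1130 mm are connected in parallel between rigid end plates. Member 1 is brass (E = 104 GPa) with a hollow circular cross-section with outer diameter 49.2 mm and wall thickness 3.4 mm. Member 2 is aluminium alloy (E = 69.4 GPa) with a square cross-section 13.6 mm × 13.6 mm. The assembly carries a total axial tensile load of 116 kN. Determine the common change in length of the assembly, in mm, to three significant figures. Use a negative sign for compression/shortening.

2.06 mm

A_1 = 489.2 mm².
A_2 = 185 mm².
Equal strain + equilibrium ⇒ each member carries load in proportion to AE: A₁E₁ = 50880000 N, A₂E₂ = 12840000 N, ΣAE = 63710000 N.
δ = PL/ΣAE = 116000·1130/63710000 = 2.057 mm.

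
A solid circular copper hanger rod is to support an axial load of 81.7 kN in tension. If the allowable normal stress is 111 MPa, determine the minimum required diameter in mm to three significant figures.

30.6 mm

Required area A ≥ P/σ_allow = 81700/111 = 736 mm².
For a solid circular section, d ≥ √(4A/π) = 30.61 mm.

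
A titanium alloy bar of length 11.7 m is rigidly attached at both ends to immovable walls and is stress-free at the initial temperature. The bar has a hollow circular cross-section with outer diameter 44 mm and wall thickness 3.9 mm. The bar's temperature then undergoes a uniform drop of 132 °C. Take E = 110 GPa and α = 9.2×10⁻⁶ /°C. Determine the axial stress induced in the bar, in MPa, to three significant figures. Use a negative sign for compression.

134 MPa

Free thermal expansion αLΔT = 9.2e-6 · 11700 · -132 = -14.21 mm.
The walls impose strain ε = −(-14.21)/11700 = 1.2144e-03; σ = Eε = 110000 · 1.2144e-03 = 133.6 MPa.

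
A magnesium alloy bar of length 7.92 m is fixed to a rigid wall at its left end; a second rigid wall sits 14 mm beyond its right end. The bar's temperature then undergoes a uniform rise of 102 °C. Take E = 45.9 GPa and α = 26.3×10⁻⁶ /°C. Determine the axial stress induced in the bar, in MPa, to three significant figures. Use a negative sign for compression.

-42.0 MPa

Free thermal expansion αLΔT = 26.3e-6 · 7920 · 102 = 21.25 mm.
The walls engage after the gap closes; constrained expansion = 21.25 − 14 = 7.246 mm.
The walls impose strain ε = −(7.246)/7920 = -9.1492e-04; σ = Eε = 45900 · -9.1492e-04 = -41.99 MPa.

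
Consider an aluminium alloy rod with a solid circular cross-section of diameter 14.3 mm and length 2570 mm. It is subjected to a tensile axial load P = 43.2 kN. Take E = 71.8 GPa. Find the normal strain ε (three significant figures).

0.00375

A = 160.6 mm².
σ = N/A = 269 MPa; ε = σ/E = 269/71800 = 3.746e-03.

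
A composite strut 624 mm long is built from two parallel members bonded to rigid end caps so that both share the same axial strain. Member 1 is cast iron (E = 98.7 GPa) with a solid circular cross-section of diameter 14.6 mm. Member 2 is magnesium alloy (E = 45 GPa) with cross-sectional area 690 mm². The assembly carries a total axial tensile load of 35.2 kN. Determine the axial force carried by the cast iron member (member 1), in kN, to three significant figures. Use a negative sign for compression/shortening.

A_1 = 167.4 mm².
Equal strain + equilibrium ⇒ each member carries load in proportion to AE: A₁E₁ = 16520000 N, A₂E₂ = 31050000 N, ΣAE = 47570000 N.
F₁ = P·A₁E₁/ΣAE = 35200·16520000/47570000 = 12230 N.

12.2 kN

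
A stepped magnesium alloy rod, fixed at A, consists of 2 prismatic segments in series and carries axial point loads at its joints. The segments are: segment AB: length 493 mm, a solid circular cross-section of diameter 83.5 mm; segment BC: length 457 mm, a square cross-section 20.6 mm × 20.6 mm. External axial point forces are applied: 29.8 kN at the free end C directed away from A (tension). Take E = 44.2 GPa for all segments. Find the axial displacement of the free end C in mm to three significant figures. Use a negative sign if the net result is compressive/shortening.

0.787 mm

Internal axial forces (sectioning from the free end, tension +): N_BC = 29.8 kN, N_AB = 29.8 kN.
A_AB = 5476 mm².
A_BC = 424.4 mm².
δ_AB = 29800·493/(5476·44200) = 0.0607 mm
δ_BC = 29800·457/(424.4·44200) = 0.7261 mm
δ = Σδ_i = 0.7868 mm.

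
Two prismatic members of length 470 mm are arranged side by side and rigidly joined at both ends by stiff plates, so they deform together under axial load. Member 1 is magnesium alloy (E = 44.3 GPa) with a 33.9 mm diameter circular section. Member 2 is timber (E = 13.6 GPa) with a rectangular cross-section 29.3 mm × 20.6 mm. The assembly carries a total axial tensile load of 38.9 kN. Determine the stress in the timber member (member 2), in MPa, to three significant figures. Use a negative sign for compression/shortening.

A_1 = 902.6 mm².
A_2 = 603.6 mm².
Equal strain + equilibrium ⇒ each member carries load in proportion to AE: A₁E₁ = 39980000 N, A₂E₂ = 8209000 N, ΣAE = 48190000 N.
σ₂ = P·E₂/ΣAE = 38900·13600/48190000 = 10.98 MPa.

11.0 MPa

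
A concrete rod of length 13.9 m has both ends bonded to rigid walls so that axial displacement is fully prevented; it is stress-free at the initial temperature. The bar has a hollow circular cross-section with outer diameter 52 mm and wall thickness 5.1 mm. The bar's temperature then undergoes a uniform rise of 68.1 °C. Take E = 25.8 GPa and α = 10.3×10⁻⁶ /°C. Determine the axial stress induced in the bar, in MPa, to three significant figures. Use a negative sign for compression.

Free thermal expansion αLΔT = 10.3e-6 · 13900 · 68.1 = 9.75 mm.
The walls impose strain ε = −(9.75)/13900 = -7.0143e-04; σ = Eε = 25800 · -7.0143e-04 = -18.1 MPa.

-18.1 MPa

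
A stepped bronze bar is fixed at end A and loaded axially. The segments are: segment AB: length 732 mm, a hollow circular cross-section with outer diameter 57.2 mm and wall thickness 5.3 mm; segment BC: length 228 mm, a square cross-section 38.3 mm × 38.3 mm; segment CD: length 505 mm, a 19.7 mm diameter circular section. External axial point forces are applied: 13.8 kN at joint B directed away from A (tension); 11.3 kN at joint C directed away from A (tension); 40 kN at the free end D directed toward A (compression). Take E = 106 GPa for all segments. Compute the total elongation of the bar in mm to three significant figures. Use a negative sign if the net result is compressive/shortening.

Internal axial forces (sectioning from the free end, tension +): N_CD = -40 kN, N_BC = -28.7 kN, N_AB = -14.9 kN.
A_AB = 864.2 mm².
A_BC = 1467 mm².
A_CD = 304.8 mm².
δ_AB = -14900·732/(864.2·106000) = -0.1191 mm
δ_BC = -28700·228/(1467·106000) = -0.04208 mm
δ_CD = -40000·505/(304.8·106000) = -0.6252 mm
δ = Σδ_i = -0.7864 mm.

-0.786 mm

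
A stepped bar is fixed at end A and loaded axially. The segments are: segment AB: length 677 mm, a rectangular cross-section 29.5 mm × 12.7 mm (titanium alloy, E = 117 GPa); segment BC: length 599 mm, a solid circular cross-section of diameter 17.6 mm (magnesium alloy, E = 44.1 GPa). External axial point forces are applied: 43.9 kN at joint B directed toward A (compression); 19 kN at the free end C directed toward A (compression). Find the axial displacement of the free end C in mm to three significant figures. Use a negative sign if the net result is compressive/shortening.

-2.03 mm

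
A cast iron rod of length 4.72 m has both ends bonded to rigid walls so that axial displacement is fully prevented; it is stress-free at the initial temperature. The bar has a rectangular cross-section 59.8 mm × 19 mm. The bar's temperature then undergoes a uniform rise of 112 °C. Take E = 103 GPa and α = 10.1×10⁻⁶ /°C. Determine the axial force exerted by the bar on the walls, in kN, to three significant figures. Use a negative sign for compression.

Free thermal expansion αLΔT = 10.1e-6 · 4720 · 112 = 5.339 mm.
The walls impose strain ε = −(5.339)/4720 = -1.1312e-03; σ = Eε = 103000 · -1.1312e-03 = -116.5 MPa.
Wall reaction R = σ·A = -116.5·1136 = -132400 N = -132.4 kN.

-132 kN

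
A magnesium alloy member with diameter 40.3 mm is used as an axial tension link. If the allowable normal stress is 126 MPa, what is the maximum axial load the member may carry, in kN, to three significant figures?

161 kN

A = 1276 mm².
P_max = σ_allow · A = 126 · 1276 = 160700 N = 160.7 kN.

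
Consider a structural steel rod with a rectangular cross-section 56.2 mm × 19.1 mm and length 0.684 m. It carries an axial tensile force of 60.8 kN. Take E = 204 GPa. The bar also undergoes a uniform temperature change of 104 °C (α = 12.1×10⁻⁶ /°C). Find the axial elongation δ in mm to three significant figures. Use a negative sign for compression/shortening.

A = 1073 mm².
δ_mech = NL/(AE) = 60800·684/(1073·204000) = 0.1899 mm.
δ_thermal = αLΔT = 12.1e-6·684·104 = 0.8607 mm.
δ = δ_mech + δ_thermal = 1.051 mm.

1.05 mm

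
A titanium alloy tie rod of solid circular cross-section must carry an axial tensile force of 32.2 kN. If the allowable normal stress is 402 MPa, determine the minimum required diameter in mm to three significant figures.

Required area A ≥ P/σ_allow = 32200/402 = 80.1 mm².
For a solid circular section, d ≥ √(4A/π) = 10.1 mm.

10.1 mm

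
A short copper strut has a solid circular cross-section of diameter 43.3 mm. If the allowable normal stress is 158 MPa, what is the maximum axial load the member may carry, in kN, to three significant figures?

233 kN

A = 1473 mm².
P_max = σ_allow · A = 158 · 1473 = 232700 N = 232.7 kN.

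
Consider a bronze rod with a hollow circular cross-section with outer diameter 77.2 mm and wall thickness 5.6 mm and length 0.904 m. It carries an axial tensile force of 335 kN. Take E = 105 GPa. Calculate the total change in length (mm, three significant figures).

2.29 mm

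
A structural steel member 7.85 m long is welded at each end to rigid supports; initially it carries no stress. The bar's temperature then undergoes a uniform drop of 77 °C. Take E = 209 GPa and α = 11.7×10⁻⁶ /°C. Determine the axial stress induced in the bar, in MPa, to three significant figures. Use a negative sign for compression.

Free thermal expansion αLΔT = 11.7e-6 · 7850 · -77 = -7.072 mm.
The walls impose strain ε = −(-7.072)/7850 = 9.0090e-04; σ = Eε = 209000 · 9.0090e-04 = 188.3 MPa.

188 MPa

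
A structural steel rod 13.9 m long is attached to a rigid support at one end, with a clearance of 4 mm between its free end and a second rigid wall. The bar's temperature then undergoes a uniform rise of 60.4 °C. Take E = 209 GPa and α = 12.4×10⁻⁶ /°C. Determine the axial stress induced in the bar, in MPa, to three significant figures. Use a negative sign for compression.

Free thermal expansion αLΔT = 12.4e-6 · 13900 · 60.4 = 10.41 mm.
The walls engage after the gap closes; constrained expansion = 10.41 − 4 = 6.411 mm.
The walls impose strain ε = −(6.411)/13900 = -4.6119e-04; σ = Eε = 209000 · -4.6119e-04 = -96.39 MPa.

-96.4 MPa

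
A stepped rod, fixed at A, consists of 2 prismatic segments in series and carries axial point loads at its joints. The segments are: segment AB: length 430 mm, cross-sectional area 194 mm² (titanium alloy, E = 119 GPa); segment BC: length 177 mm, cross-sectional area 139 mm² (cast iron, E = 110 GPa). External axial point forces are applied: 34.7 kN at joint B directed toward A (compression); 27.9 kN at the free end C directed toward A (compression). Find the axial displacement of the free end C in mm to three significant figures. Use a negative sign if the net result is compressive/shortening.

-1.49 mm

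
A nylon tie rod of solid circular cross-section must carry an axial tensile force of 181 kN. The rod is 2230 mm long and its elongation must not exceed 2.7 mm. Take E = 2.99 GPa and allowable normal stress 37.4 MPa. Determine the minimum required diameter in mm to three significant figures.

Required area A ≥ P/σ_allow = 181000/37.4 = 4840 mm².
For a solid circular section, d ≥ √(4A/π) = 78.5 mm.
Elongation limit: A ≥ PL/(Eδ_allow) = 181000·2230/(2990·2.7) = 50000 mm² ⇒ d ≥ 252.3 mm.
The elongation limit governs.

252 mm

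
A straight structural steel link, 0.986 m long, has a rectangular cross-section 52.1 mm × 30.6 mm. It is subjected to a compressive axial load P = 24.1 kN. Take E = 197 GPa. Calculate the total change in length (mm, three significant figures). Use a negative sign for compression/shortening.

-0.0757 mm

A = 1594 mm².
δ_mech = NL/(AE) = -24100·986/(1594·197000) = -0.07566 mm.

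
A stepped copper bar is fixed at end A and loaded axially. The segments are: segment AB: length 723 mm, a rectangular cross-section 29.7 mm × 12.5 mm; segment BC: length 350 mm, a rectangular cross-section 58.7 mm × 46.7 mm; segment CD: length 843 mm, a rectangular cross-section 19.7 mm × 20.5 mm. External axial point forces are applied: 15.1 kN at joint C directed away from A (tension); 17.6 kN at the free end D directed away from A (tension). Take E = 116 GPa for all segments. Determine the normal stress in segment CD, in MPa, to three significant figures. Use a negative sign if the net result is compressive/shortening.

Internal axial forces (sectioning from the free end, tension +): N_CD = 17.6 kN, N_BC = 32.7 kN, N_AB = 32.7 kN.
A_CD = 403.8 mm².
σ_CD = N_CD/A_CD = 17600/403.8 = 43.58 MPa.

43.6 MPa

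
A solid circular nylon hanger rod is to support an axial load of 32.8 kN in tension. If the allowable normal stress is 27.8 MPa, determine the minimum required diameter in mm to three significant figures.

38.8 mm

Required area A ≥ P/σ_allow = 32800/27.8 = 1180 mm².
For a solid circular section, d ≥ √(4A/π) = 38.76 mm.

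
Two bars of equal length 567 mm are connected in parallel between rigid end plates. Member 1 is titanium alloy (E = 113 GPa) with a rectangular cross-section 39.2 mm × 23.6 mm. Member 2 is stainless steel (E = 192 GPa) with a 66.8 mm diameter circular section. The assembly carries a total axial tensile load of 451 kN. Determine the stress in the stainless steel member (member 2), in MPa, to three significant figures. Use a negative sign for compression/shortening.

A_1 = 925.1 mm².
A_2 = 3505 mm².
Equal strain + equilibrium ⇒ each member carries load in proportion to AE: A₁E₁ = 104500000 N, A₂E₂ = 672900000 N, ΣAE = 777400000 N.
σ₂ = P·E₂/ΣAE = 451000·192000/777400000 = 111.4 MPa.

111 MPa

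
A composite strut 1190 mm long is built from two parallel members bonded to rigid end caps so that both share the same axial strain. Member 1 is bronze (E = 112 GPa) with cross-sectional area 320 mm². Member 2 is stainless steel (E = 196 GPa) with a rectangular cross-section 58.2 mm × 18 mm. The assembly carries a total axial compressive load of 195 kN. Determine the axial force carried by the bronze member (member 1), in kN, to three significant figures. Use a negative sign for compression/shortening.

-29.0 kN

A_2 = 1048 mm².
Equal strain + equilibrium ⇒ each member carries load in proportion to AE: A₁E₁ = 35840000 N, A₂E₂ = 205300000 N, ΣAE = 241200000 N.
F₁ = P·A₁E₁/ΣAE = -195000·35840000/241200000 = -28980 N.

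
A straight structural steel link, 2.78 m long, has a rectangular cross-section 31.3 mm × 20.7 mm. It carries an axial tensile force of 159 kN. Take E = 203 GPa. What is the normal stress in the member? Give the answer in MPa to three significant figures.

245 MPa

A = 647.9 mm².
σ = N/A = 159000/647.9 = 245.4 MPa.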